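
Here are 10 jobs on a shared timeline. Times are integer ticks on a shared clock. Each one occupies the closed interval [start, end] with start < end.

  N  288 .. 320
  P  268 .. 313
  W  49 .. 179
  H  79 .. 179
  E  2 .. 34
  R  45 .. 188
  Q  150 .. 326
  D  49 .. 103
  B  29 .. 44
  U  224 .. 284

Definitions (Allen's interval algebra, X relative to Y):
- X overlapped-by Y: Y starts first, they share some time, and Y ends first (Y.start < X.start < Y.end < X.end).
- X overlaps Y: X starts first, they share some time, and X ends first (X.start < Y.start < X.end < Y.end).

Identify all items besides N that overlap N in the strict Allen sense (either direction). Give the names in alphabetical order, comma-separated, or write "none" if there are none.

P

Target N = [288, 320].
B [29, 44] → before → no.
D [49, 103] → before → no.
E [2, 34] → before → no.
H [79, 179] → before → no.
P [268, 313] → overlaps → yes.
Q [150, 326] → contains → no.
R [45, 188] → before → no.
U [224, 284] → before → no.
W [49, 179] → before → no.
Result: P.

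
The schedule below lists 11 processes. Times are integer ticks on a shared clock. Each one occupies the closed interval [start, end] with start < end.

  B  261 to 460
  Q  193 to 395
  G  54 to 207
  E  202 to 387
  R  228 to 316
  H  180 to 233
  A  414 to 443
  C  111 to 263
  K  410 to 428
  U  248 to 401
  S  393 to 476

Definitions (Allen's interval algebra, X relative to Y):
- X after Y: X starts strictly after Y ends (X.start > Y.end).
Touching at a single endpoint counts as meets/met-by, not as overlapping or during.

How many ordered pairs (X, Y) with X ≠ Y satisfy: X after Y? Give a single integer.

Checking all 110 ordered pairs for relation 'after'; matching pairs in alphabetical order:
(A, C): A after C ✓
(A, E): A after E ✓
(A, G): A after G ✓
(A, H): A after H ✓
(A, Q): A after Q ✓
(A, R): A after R ✓
(A, U): A after U ✓
(B, G): B after G ✓
(B, H): B after H ✓
(K, C): K after C ✓
(K, E): K after E ✓
(K, G): K after G ✓
(K, H): K after H ✓
(K, Q): K after Q ✓
(K, R): K after R ✓
(K, U): K after U ✓
(R, G): R after G ✓
(S, C): S after C ✓
(S, E): S after E ✓
(S, G): S after G ✓
(S, H): S after H ✓
(S, R): S after R ✓
(U, G): U after G ✓
(U, H): U after H ✓
Count: 24.

24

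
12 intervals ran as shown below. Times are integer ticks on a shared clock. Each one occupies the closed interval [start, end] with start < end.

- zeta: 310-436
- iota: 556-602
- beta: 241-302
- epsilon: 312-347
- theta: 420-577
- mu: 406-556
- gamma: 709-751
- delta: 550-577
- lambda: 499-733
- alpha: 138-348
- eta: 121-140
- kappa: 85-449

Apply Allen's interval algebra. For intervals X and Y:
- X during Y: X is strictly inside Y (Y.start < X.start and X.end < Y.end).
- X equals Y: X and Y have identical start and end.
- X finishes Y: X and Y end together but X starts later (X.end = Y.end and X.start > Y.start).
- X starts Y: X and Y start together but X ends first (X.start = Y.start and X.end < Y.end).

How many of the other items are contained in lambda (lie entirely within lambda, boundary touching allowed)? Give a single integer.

Target lambda = [499, 733].
alpha [138, 348] → before → no.
beta [241, 302] → before → no.
delta [550, 577] → during → counts.
epsilon [312, 347] → before → no.
eta [121, 140] → before → no.
gamma [709, 751] → overlapped-by → no.
iota [556, 602] → during → counts.
kappa [85, 449] → before → no.
mu [406, 556] → overlaps → no.
theta [420, 577] → overlaps → no.
zeta [310, 436] → before → no.
Total: 2.

2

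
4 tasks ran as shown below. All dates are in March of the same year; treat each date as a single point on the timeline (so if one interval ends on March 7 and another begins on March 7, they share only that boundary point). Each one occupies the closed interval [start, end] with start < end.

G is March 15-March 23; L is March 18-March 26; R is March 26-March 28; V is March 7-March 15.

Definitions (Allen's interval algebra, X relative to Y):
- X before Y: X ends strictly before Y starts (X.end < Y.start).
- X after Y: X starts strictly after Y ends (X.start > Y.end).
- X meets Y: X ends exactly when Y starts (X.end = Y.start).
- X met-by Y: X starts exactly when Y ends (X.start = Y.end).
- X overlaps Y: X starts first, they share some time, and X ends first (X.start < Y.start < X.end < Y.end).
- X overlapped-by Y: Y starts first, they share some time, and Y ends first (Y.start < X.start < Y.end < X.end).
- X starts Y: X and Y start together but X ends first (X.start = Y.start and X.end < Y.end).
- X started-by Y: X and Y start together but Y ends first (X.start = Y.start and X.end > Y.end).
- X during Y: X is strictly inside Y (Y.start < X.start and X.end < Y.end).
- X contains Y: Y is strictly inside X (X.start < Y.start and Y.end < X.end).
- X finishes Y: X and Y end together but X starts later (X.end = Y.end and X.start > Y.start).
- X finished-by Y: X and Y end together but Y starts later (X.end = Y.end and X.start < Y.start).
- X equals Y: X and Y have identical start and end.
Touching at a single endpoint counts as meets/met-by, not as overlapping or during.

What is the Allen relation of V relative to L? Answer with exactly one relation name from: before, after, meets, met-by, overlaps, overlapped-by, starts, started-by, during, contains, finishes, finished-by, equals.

before

V = [March 7, March 15]; L = [March 18, March 26].
Compare endpoints: V.start < L.start, V.start < L.end, V.end < L.start, V.end < L.end.
That pattern is 'before'.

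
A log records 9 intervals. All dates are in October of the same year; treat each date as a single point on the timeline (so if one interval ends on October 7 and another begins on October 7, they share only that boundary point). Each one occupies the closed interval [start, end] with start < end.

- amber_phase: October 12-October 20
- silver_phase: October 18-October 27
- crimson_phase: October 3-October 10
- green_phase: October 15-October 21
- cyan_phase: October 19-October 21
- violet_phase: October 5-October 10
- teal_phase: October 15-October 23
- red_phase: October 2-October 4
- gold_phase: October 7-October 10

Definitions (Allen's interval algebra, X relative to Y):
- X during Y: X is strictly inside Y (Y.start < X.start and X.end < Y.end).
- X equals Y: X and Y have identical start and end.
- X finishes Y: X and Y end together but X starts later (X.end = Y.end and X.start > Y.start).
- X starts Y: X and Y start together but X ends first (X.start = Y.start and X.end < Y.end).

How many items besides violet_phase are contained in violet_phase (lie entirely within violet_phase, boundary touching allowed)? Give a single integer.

Target violet_phase = [October 5, October 10].
amber_phase [October 12, October 20] → after → no.
crimson_phase [October 3, October 10] → finished-by → no.
cyan_phase [October 19, October 21] → after → no.
gold_phase [October 7, October 10] → finishes → counts.
green_phase [October 15, October 21] → after → no.
red_phase [October 2, October 4] → before → no.
silver_phase [October 18, October 27] → after → no.
teal_phase [October 15, October 23] → after → no.
Total: 1.

1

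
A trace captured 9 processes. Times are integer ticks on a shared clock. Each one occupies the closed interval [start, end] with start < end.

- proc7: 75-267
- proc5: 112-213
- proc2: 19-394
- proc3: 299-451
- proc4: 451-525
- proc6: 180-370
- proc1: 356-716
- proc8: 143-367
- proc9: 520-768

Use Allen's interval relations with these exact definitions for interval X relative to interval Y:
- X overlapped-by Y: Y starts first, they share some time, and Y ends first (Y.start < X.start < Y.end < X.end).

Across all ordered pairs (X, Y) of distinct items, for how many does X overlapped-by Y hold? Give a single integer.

Checking all 72 ordered pairs for relation 'overlapped-by'; matching pairs in alphabetical order:
(proc1, proc2): proc1 overlapped-by proc2 ✓
(proc1, proc3): proc1 overlapped-by proc3 ✓
(proc1, proc6): proc1 overlapped-by proc6 ✓
(proc1, proc8): proc1 overlapped-by proc8 ✓
(proc3, proc2): proc3 overlapped-by proc2 ✓
(proc3, proc6): proc3 overlapped-by proc6 ✓
(proc3, proc8): proc3 overlapped-by proc8 ✓
(proc6, proc5): proc6 overlapped-by proc5 ✓
(proc6, proc7): proc6 overlapped-by proc7 ✓
(proc6, proc8): proc6 overlapped-by proc8 ✓
(proc8, proc5): proc8 overlapped-by proc5 ✓
(proc8, proc7): proc8 overlapped-by proc7 ✓
(proc9, proc1): proc9 overlapped-by proc1 ✓
(proc9, proc4): proc9 overlapped-by proc4 ✓
Count: 14.

14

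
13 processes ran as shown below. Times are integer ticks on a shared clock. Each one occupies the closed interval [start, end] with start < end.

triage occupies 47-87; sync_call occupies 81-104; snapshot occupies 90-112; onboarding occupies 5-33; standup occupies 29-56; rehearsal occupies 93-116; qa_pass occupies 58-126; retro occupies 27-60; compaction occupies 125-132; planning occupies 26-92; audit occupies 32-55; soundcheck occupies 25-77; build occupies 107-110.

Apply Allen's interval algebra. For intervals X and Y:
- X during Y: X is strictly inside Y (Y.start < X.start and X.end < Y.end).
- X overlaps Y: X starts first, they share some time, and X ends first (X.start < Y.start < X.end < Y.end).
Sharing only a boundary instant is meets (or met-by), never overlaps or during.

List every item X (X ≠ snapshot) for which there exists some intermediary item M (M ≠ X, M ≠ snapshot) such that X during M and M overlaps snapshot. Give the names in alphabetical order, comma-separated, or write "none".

audit, retro, standup, triage

Target snapshot = [90, 112].
Intermediaries M with M overlaps snapshot: planning, sync_call.
Via planning — items with X during planning: audit, retro, standup, triage.
Via sync_call — items with X during sync_call: none.
Union: audit, retro, standup, triage.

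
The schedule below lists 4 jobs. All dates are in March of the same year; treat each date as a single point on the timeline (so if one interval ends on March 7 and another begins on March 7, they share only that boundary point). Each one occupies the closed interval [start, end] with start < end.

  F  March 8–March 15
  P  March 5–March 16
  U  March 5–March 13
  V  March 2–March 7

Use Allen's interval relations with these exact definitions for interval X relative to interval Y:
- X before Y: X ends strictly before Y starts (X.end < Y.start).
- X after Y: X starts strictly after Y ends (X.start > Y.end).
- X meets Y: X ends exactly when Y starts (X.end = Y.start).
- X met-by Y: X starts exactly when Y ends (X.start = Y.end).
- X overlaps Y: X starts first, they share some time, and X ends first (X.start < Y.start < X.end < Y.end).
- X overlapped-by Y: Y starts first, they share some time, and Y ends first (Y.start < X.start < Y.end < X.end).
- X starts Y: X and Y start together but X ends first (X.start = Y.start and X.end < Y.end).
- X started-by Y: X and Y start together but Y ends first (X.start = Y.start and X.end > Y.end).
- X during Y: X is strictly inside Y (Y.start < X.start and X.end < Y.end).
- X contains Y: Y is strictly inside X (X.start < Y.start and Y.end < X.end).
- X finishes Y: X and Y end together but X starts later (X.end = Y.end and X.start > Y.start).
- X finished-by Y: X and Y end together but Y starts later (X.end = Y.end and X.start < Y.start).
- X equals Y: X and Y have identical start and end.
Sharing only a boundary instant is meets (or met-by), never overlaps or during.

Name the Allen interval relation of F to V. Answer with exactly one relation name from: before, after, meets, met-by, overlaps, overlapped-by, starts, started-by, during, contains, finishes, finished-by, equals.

after

F = [March 8, March 15]; V = [March 2, March 7].
Compare endpoints: F.start > V.start, F.start > V.end, F.end > V.start, F.end > V.end.
That pattern is 'after'.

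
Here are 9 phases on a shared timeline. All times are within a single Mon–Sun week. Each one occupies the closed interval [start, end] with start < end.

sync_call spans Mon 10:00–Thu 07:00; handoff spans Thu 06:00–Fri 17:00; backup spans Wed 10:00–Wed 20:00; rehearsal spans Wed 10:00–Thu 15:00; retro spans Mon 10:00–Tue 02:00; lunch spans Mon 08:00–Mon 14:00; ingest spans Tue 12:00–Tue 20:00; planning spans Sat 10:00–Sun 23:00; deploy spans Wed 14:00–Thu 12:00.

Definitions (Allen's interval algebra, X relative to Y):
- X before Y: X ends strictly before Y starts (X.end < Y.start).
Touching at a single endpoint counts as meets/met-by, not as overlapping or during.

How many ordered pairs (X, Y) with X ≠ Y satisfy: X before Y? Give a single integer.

23

Checking all 72 ordered pairs for relation 'before'; matching pairs in alphabetical order:
(backup, handoff): backup before handoff ✓
(backup, planning): backup before planning ✓
(deploy, planning): deploy before planning ✓
(handoff, planning): handoff before planning ✓
(ingest, backup): ingest before backup ✓
(ingest, deploy): ingest before deploy ✓
(ingest, handoff): ingest before handoff ✓
(ingest, planning): ingest before planning ✓
(ingest, rehearsal): ingest before rehearsal ✓
(lunch, backup): lunch before backup ✓
(lunch, deploy): lunch before deploy ✓
(lunch, handoff): lunch before handoff ✓
(lunch, ingest): lunch before ingest ✓
(lunch, planning): lunch before planning ✓
(lunch, rehearsal): lunch before rehearsal ✓
(rehearsal, planning): rehearsal before planning ✓
(retro, backup): retro before backup ✓
(retro, deploy): retro before deploy ✓
(retro, handoff): retro before handoff ✓
(retro, ingest): retro before ingest ✓
(retro, planning): retro before planning ✓
(retro, rehearsal): retro before rehearsal ✓
(sync_call, planning): sync_call before planning ✓
Count: 23.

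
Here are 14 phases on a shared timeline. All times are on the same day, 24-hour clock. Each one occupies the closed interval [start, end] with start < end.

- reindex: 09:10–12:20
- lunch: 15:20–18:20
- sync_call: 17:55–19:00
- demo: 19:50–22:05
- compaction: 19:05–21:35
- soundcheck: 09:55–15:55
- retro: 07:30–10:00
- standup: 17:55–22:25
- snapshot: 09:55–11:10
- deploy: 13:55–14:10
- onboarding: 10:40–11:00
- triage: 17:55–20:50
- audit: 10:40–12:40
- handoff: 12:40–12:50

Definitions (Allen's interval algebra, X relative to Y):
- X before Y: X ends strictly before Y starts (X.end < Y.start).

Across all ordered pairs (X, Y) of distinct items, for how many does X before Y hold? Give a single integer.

63

Checking all 182 ordered pairs for relation 'before'; matching pairs in alphabetical order:
(audit, compaction): audit before compaction ✓
(audit, demo): audit before demo ✓
(audit, deploy): audit before deploy ✓
(audit, lunch): audit before lunch ✓
(audit, standup): audit before standup ✓
(audit, sync_call): audit before sync_call ✓
(audit, triage): audit before triage ✓
(deploy, compaction): deploy before compaction ✓
(deploy, demo): deploy before demo ✓
(deploy, lunch): deploy before lunch ✓
(deploy, standup): deploy before standup ✓
(deploy, sync_call): deploy before sync_call ✓
(deploy, triage): deploy before triage ✓
(handoff, compaction): handoff before compaction ✓
(handoff, demo): handoff before demo ✓
(handoff, deploy): handoff before deploy ✓
(handoff, lunch): handoff before lunch ✓
(handoff, standup): handoff before standup ✓
(handoff, sync_call): handoff before sync_call ✓
(handoff, triage): handoff before triage ✓
(lunch, compaction): lunch before compaction ✓
(lunch, demo): lunch before demo ✓
(onboarding, compaction): onboarding before compaction ✓
(onboarding, demo): onboarding before demo ✓
... plus 39 further pairs not listed.
Count: 63.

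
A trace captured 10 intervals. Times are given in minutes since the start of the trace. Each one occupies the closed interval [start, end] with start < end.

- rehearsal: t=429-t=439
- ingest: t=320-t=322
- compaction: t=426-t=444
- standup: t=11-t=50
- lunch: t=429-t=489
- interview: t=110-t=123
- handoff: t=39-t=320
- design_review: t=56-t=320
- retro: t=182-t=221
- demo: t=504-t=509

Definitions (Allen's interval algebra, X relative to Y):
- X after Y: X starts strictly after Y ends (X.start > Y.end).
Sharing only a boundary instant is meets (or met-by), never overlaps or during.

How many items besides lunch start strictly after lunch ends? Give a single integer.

1

Target lunch = [t=429, t=489].
compaction [t=426, t=444] → overlaps → no.
demo [t=504, t=509] → after → counts.
design_review [t=56, t=320] → before → no.
handoff [t=39, t=320] → before → no.
ingest [t=320, t=322] → before → no.
interview [t=110, t=123] → before → no.
rehearsal [t=429, t=439] → starts → no.
retro [t=182, t=221] → before → no.
standup [t=11, t=50] → before → no.
Total: 1.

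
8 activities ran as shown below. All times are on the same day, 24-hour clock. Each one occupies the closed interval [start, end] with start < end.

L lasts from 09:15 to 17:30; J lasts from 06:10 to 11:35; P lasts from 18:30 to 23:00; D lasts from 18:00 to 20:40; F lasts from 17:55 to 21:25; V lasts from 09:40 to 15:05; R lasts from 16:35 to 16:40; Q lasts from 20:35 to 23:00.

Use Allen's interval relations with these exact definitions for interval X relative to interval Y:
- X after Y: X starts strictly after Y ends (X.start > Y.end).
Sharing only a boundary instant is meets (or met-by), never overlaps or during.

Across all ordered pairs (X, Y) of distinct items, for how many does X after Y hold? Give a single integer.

Checking all 56 ordered pairs for relation 'after'; matching pairs in alphabetical order:
(D, J): D after J ✓
(D, L): D after L ✓
(D, R): D after R ✓
(D, V): D after V ✓
(F, J): F after J ✓
(F, L): F after L ✓
(F, R): F after R ✓
(F, V): F after V ✓
(P, J): P after J ✓
(P, L): P after L ✓
(P, R): P after R ✓
(P, V): P after V ✓
(Q, J): Q after J ✓
(Q, L): Q after L ✓
(Q, R): Q after R ✓
(Q, V): Q after V ✓
(R, J): R after J ✓
(R, V): R after V ✓
Count: 18.

18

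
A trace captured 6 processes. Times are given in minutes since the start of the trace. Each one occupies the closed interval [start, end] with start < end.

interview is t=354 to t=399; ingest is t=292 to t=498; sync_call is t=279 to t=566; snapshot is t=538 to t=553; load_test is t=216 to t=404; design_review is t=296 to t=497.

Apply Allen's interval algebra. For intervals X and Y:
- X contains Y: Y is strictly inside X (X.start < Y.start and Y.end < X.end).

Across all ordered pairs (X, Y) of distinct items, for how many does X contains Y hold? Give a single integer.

8

Checking all 30 ordered pairs for relation 'contains'; matching pairs in alphabetical order:
(design_review, interview): design_review contains interview ✓
(ingest, design_review): ingest contains design_review ✓
(ingest, interview): ingest contains interview ✓
(load_test, interview): load_test contains interview ✓
(sync_call, design_review): sync_call contains design_review ✓
(sync_call, ingest): sync_call contains ingest ✓
(sync_call, interview): sync_call contains interview ✓
(sync_call, snapshot): sync_call contains snapshot ✓
Count: 8.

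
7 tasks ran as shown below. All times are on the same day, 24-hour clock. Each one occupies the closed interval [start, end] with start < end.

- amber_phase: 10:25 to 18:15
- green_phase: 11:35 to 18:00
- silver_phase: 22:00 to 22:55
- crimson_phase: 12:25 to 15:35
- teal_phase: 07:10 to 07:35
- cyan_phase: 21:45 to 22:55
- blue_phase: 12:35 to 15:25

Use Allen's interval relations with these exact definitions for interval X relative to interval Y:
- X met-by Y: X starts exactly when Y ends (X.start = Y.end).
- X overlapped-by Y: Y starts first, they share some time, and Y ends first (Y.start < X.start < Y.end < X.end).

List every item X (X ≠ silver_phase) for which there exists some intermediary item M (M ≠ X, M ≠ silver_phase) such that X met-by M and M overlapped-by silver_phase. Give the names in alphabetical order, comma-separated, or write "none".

none

Target silver_phase = [22:00, 22:55].
Intermediaries M with M overlapped-by silver_phase: none.
Union: none.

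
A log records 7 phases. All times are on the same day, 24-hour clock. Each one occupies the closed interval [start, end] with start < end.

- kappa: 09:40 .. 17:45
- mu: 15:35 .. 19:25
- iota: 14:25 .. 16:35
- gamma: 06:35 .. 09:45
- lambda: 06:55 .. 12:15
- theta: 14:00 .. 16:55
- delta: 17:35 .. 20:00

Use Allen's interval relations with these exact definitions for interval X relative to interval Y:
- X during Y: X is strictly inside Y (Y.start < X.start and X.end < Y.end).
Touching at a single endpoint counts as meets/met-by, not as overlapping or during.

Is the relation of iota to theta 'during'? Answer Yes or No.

Yes

iota = [14:25, 16:35], theta = [14:00, 16:55].
Actual relation of iota to theta: during.
Asked whether 'during' holds → Yes.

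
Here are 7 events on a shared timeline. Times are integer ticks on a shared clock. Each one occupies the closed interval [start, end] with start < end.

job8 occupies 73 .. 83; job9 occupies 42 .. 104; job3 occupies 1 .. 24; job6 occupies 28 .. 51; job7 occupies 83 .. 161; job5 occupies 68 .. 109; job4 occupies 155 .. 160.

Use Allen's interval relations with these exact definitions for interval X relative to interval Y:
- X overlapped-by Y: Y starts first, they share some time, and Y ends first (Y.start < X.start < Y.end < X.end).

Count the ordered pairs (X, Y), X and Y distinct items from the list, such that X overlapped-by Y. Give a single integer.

Checking all 42 ordered pairs for relation 'overlapped-by'; matching pairs in alphabetical order:
(job5, job9): job5 overlapped-by job9 ✓
(job7, job5): job7 overlapped-by job5 ✓
(job7, job9): job7 overlapped-by job9 ✓
(job9, job6): job9 overlapped-by job6 ✓
Count: 4.

4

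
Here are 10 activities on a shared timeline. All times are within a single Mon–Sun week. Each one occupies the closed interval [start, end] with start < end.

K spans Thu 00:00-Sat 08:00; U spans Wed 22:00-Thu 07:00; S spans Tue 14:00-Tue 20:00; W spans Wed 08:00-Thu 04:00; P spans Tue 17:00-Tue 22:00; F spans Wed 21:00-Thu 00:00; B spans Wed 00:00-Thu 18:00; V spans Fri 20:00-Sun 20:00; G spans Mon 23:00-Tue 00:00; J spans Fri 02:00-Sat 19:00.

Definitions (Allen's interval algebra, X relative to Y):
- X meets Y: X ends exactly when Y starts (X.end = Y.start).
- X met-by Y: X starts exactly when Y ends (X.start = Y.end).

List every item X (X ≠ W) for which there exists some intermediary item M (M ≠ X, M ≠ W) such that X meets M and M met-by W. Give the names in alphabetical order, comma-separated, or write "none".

none

Target W = [Wed 08:00, Thu 04:00].
Intermediaries M with M met-by W: none.
Union: none.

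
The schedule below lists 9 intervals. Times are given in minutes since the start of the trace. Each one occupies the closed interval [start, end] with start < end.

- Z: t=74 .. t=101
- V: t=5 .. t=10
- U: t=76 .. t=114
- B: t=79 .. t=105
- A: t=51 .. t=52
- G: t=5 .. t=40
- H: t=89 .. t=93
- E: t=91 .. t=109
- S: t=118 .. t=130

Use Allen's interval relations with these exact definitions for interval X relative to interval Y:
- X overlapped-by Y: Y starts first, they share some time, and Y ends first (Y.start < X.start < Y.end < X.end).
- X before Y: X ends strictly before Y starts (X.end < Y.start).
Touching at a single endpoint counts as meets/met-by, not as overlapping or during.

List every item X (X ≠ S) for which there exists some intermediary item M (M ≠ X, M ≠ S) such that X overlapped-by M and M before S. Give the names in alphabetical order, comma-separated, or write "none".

B, E, U

Target S = [t=118, t=130].
Intermediaries M with M before S: A, B, E, G, H, U, V, Z.
Via A — items with X overlapped-by A: none.
Via B — items with X overlapped-by B: E.
Via E — items with X overlapped-by E: none.
Via G — items with X overlapped-by G: none.
Via H — items with X overlapped-by H: E.
Via U — items with X overlapped-by U: none.
Via V — items with X overlapped-by V: none.
Via Z — items with X overlapped-by Z: B, E, U.
Union: B, E, U.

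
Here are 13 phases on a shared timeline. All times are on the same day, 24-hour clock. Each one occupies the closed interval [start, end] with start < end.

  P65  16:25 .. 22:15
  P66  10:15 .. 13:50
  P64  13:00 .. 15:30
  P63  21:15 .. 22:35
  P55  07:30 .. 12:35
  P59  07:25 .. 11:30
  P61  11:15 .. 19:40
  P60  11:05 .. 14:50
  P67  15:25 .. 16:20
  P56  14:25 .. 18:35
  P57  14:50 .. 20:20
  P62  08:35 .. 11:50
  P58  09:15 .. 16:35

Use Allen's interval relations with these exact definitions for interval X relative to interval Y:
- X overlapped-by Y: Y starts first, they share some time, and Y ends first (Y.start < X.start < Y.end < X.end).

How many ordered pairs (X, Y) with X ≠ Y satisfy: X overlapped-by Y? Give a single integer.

33

Checking all 156 ordered pairs for relation 'overlapped-by'; matching pairs in alphabetical order:
(P55, P59): P55 overlapped-by P59 ✓
(P56, P58): P56 overlapped-by P58 ✓
(P56, P60): P56 overlapped-by P60 ✓
(P56, P64): P56 overlapped-by P64 ✓
(P57, P56): P57 overlapped-by P56 ✓
(P57, P58): P57 overlapped-by P58 ✓
(P57, P61): P57 overlapped-by P61 ✓
(P57, P64): P57 overlapped-by P64 ✓
(P58, P55): P58 overlapped-by P55 ✓
(P58, P59): P58 overlapped-by P59 ✓
(P58, P62): P58 overlapped-by P62 ✓
(P60, P55): P60 overlapped-by P55 ✓
(P60, P59): P60 overlapped-by P59 ✓
(P60, P62): P60 overlapped-by P62 ✓
(P60, P66): P60 overlapped-by P66 ✓
(P61, P55): P61 overlapped-by P55 ✓
(P61, P58): P61 overlapped-by P58 ✓
(P61, P59): P61 overlapped-by P59 ✓
(P61, P60): P61 overlapped-by P60 ✓
(P61, P62): P61 overlapped-by P62 ✓
(P61, P66): P61 overlapped-by P66 ✓
(P62, P59): P62 overlapped-by P59 ✓
(P63, P65): P63 overlapped-by P65 ✓
(P64, P60): P64 overlapped-by P60 ✓
... plus 9 further pairs not listed.
Count: 33.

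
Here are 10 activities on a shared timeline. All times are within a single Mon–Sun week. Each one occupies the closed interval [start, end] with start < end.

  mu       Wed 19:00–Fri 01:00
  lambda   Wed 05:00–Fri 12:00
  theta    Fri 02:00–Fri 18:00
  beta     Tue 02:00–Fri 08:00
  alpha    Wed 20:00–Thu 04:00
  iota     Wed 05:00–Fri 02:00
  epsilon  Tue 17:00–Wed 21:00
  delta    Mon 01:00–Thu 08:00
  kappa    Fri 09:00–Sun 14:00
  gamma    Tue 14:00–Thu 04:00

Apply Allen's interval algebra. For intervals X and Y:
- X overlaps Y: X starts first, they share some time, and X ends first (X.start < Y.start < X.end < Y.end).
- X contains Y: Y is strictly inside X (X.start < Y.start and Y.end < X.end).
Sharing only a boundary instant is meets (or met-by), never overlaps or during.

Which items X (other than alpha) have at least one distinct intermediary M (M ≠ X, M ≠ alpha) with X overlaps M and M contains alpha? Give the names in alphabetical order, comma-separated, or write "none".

beta, delta, epsilon, gamma

Target alpha = [Wed 20:00, Thu 04:00].
Intermediaries M with M contains alpha: beta, delta, iota, lambda, mu.
Via beta — items with X overlaps beta: delta.
Via delta — items with X overlaps delta: none.
Via iota — items with X overlaps iota: delta, epsilon, gamma.
Via lambda — items with X overlaps lambda: beta, delta, epsilon, gamma.
Via mu — items with X overlaps mu: delta, epsilon, gamma.
Union: beta, delta, epsilon, gamma.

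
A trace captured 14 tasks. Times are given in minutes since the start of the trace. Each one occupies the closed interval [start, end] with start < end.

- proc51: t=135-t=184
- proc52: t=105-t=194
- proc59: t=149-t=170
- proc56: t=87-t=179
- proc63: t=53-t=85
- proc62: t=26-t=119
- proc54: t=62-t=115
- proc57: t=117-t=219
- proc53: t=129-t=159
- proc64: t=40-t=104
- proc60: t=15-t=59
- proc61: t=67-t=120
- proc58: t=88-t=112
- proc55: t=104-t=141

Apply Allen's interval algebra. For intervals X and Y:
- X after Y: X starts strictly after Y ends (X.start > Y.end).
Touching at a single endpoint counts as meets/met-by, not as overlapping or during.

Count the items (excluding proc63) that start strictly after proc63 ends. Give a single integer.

Target proc63 = [t=53, t=85].
proc51 [t=135, t=184] → after → counts.
proc52 [t=105, t=194] → after → counts.
proc53 [t=129, t=159] → after → counts.
proc54 [t=62, t=115] → overlapped-by → no.
proc55 [t=104, t=141] → after → counts.
proc56 [t=87, t=179] → after → counts.
proc57 [t=117, t=219] → after → counts.
proc58 [t=88, t=112] → after → counts.
proc59 [t=149, t=170] → after → counts.
proc60 [t=15, t=59] → overlaps → no.
proc61 [t=67, t=120] → overlapped-by → no.
proc62 [t=26, t=119] → contains → no.
proc64 [t=40, t=104] → contains → no.
Total: 8.

8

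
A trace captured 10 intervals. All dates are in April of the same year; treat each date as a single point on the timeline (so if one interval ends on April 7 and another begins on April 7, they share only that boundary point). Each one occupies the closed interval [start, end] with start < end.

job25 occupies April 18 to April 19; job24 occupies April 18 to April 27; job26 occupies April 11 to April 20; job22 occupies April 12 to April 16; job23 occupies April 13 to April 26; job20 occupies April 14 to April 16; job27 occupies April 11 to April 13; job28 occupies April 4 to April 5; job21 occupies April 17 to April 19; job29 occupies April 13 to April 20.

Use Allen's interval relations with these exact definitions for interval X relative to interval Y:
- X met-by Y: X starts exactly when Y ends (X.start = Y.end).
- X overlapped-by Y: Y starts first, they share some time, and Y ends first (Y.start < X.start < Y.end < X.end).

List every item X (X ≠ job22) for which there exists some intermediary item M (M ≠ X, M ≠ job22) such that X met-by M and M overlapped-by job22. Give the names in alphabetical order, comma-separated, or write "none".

none

Target job22 = [April 12, April 16].
Intermediaries M with M overlapped-by job22: job23, job29.
Via job23 — items with X met-by job23: none.
Via job29 — items with X met-by job29: none.
Union: none.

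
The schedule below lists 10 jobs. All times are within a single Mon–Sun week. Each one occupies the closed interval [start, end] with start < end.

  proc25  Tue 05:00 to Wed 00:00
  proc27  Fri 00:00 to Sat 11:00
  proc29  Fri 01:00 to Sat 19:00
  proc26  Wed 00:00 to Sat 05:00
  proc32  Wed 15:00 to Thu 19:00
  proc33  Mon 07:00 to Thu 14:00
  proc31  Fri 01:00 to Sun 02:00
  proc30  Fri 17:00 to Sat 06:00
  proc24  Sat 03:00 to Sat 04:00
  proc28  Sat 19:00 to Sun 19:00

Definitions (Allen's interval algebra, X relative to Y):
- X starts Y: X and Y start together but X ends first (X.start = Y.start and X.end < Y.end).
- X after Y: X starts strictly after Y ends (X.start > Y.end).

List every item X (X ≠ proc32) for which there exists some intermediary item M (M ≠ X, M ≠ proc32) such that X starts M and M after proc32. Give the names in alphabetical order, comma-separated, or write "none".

Target proc32 = [Wed 15:00, Thu 19:00].
Intermediaries M with M after proc32: proc24, proc27, proc28, proc29, proc30, proc31.
Via proc24 — items with X starts proc24: none.
Via proc27 — items with X starts proc27: none.
Via proc28 — items with X starts proc28: none.
Via proc29 — items with X starts proc29: none.
Via proc30 — items with X starts proc30: none.
Via proc31 — items with X starts proc31: proc29.
Union: proc29.

proc29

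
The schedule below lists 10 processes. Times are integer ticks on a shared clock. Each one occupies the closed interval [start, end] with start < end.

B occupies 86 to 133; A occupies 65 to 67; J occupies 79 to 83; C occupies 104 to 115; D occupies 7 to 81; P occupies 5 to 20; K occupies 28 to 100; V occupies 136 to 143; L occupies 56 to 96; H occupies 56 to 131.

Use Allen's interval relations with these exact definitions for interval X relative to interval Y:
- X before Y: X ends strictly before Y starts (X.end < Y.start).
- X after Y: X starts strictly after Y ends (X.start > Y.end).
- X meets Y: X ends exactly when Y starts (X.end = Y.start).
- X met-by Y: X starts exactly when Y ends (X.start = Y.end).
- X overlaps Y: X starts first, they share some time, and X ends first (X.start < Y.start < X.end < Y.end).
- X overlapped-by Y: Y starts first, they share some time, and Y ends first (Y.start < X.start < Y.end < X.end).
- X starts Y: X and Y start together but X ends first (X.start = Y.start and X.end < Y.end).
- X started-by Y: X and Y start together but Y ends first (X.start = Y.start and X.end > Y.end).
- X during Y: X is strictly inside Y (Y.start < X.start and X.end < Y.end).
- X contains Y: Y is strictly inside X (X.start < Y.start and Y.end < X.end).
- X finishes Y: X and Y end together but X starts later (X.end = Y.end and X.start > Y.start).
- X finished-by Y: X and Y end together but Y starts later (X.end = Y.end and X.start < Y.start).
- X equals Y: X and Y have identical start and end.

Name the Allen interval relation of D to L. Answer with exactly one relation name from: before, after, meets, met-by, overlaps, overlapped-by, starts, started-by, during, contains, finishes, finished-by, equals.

D = [7, 81]; L = [56, 96].
Compare endpoints: D.start < L.start, D.start < L.end, D.end > L.start, D.end < L.end.
That pattern is 'overlaps'.

overlaps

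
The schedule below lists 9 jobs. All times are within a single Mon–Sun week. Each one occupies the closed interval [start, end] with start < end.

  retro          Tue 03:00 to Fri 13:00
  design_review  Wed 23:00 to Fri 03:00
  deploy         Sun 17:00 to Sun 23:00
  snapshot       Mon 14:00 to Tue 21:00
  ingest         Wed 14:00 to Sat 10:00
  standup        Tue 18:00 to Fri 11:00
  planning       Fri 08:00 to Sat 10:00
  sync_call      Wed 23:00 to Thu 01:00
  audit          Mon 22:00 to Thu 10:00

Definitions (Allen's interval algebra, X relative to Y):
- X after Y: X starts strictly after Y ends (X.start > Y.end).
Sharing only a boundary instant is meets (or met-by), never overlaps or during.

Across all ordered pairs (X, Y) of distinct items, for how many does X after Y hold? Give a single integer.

15

Checking all 72 ordered pairs for relation 'after'; matching pairs in alphabetical order:
(deploy, audit): deploy after audit ✓
(deploy, design_review): deploy after design_review ✓
(deploy, ingest): deploy after ingest ✓
(deploy, planning): deploy after planning ✓
(deploy, retro): deploy after retro ✓
(deploy, snapshot): deploy after snapshot ✓
(deploy, standup): deploy after standup ✓
(deploy, sync_call): deploy after sync_call ✓
(design_review, snapshot): design_review after snapshot ✓
(ingest, snapshot): ingest after snapshot ✓
(planning, audit): planning after audit ✓
(planning, design_review): planning after design_review ✓
(planning, snapshot): planning after snapshot ✓
(planning, sync_call): planning after sync_call ✓
(sync_call, snapshot): sync_call after snapshot ✓
Count: 15.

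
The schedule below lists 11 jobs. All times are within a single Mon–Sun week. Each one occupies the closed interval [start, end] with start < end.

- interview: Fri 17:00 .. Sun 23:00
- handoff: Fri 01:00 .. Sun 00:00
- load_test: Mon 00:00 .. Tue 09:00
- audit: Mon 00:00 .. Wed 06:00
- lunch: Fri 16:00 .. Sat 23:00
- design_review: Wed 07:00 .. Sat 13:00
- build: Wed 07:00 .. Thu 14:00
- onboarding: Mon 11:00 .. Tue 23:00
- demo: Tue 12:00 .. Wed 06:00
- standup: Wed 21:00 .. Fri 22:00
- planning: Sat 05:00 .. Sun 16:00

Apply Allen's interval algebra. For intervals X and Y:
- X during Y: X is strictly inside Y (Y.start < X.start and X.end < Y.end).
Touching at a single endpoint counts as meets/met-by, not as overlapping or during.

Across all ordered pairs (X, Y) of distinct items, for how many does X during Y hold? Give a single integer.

4

Checking all 110 ordered pairs for relation 'during'; matching pairs in alphabetical order:
(lunch, handoff): lunch during handoff ✓
(onboarding, audit): onboarding during audit ✓
(planning, interview): planning during interview ✓
(standup, design_review): standup during design_review ✓
Count: 4.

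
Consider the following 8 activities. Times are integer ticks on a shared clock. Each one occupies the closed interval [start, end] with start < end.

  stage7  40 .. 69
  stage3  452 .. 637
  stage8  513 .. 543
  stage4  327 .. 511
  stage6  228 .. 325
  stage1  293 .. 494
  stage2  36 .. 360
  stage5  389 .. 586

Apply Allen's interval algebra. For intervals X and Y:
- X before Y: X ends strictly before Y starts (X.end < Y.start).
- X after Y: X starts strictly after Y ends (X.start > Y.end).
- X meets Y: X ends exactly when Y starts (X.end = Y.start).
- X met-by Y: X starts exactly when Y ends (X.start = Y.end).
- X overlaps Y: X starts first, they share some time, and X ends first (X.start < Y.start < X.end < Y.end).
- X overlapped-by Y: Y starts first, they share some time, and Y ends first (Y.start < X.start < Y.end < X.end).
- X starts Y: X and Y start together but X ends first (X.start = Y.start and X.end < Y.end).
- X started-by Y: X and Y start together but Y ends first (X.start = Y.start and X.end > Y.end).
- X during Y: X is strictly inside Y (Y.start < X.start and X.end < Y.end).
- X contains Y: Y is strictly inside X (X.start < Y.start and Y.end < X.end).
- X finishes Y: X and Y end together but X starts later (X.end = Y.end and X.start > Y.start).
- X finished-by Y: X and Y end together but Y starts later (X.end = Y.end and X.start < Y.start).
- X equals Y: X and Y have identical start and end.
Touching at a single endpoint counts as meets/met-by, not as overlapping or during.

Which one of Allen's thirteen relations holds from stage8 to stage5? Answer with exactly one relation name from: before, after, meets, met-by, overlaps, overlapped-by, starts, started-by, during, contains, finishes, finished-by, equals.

stage8 = [513, 543]; stage5 = [389, 586].
Compare endpoints: stage8.start > stage5.start, stage8.start < stage5.end, stage8.end > stage5.start, stage8.end < stage5.end.
That pattern is 'during'.

during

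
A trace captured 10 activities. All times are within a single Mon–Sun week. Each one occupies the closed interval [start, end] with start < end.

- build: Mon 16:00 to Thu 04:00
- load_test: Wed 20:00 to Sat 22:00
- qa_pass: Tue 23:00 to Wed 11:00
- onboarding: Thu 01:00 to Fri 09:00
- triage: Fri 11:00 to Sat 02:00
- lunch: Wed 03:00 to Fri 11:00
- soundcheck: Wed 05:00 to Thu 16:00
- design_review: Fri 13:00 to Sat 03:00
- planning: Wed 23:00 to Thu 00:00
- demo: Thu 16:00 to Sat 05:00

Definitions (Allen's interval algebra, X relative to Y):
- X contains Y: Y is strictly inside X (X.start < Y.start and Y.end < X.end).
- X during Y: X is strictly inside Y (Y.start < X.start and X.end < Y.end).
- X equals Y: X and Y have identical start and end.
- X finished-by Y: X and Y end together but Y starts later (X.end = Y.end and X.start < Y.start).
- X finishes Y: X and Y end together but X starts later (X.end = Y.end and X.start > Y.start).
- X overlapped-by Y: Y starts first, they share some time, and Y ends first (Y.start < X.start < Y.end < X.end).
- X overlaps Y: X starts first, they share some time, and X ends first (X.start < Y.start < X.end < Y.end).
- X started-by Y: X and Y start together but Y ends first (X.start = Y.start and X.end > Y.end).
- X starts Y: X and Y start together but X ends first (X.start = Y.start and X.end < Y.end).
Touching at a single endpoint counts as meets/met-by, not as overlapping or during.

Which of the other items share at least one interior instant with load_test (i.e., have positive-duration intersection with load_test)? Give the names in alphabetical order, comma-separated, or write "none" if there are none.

Target load_test = [Wed 20:00, Sat 22:00].
build [Mon 16:00, Thu 04:00] → overlaps → yes.
demo [Thu 16:00, Sat 05:00] → during → yes.
design_review [Fri 13:00, Sat 03:00] → during → yes.
lunch [Wed 03:00, Fri 11:00] → overlaps → yes.
onboarding [Thu 01:00, Fri 09:00] → during → yes.
planning [Wed 23:00, Thu 00:00] → during → yes.
qa_pass [Tue 23:00, Wed 11:00] → before → no.
soundcheck [Wed 05:00, Thu 16:00] → overlaps → yes.
triage [Fri 11:00, Sat 02:00] → during → yes.
Result: build, demo, design_review, lunch, onboarding, planning, soundcheck, triage.

build, demo, design_review, lunch, onboarding, planning, soundcheck, triage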